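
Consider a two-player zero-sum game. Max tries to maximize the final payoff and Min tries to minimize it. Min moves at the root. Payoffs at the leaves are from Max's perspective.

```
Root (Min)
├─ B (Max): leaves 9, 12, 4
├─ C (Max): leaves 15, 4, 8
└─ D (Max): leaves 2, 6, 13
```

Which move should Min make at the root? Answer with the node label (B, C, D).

B (Max): max(9, 12, 4) = 12
C (Max): max(15, 4, 8) = 15
D (Max): max(2, 6, 13) = 13
Root (Min): min(12, 15, 13) = 12
Min picks the child with the lowest value: B (value 12).

B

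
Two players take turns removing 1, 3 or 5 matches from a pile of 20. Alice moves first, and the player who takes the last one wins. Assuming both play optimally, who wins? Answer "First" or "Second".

Mark each pile size as W (mover wins) or L (mover loses):
i:   0  1  2  3  4  5  6  7  8  9 10 11 12 13 14 15 16 17 18 19 20
     L  W  L  W  L  W  L  W  L  W  L  W  L  W  L  W  L  W  L  W  L
Position 20 is L, so the second player wins.

Second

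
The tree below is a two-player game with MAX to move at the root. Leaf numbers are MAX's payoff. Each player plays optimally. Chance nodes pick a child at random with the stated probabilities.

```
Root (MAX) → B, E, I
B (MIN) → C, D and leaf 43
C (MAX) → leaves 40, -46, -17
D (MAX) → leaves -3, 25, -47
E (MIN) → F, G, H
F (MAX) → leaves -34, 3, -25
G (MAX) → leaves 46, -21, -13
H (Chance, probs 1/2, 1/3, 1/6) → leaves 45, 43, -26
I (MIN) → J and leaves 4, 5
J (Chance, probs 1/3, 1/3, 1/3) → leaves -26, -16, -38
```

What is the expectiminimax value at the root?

C (MAX): max(40, -46, -17) = 40
D (MAX): max(-3, 25, -47) = 25
B (MIN): min(40, 25, 43) = 25
F (MAX): max(-34, 3, -25) = 3
G (MAX): max(46, -21, -13) = 46
H (Chance): 1/2·45 + 1/3·43 + 1/6·-26 = 32.5
E (MIN): min(3, 46, 32.5) = 3
J (Chance): 1/3·-26 + 1/3·-16 + 1/3·-38 = -26.67
I (MIN): min(-26.67, 4, 5) = -26.67
Root (MAX): max(25, 3, -26.67) = 25

25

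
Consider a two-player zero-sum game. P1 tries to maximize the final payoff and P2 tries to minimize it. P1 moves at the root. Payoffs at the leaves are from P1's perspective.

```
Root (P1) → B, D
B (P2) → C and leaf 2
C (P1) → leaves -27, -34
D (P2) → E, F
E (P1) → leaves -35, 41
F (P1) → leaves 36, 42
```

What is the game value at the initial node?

C (P1): max(-27, -34) = -27
B (P2): min(-27, 2) = -27
E (P1): max(-35, 41) = 41
F (P1): max(36, 42) = 42
D (P2): min(41, 42) = 41
Root (P1): max(-27, 41) = 41

41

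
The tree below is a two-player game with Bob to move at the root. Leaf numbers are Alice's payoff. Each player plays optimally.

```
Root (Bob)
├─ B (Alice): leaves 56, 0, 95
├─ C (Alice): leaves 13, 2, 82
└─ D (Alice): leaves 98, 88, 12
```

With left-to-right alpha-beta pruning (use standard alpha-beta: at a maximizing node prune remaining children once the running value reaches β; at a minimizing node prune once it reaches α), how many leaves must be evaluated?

B [α=-∞,β=+∞]: v=95
C [α=-∞,β=95]: v=82
D [α=-∞,β=82]: v=98 after child 1 ≥ β → β-cutoff, skip 2
Root [α=-∞,β=+∞]: v=82
Leaves evaluated: 7 of 9.

7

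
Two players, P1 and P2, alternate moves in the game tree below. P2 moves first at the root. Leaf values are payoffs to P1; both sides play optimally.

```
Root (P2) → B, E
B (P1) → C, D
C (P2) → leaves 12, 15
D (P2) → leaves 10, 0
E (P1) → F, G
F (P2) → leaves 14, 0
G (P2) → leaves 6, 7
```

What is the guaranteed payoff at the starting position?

C (P2): min(12, 15) = 12
D (P2): min(10, 0) = 0
B (P1): max(12, 0) = 12
F (P2): min(14, 0) = 0
G (P2): min(6, 7) = 6
E (P1): max(0, 6) = 6
Root (P2): min(12, 6) = 6

6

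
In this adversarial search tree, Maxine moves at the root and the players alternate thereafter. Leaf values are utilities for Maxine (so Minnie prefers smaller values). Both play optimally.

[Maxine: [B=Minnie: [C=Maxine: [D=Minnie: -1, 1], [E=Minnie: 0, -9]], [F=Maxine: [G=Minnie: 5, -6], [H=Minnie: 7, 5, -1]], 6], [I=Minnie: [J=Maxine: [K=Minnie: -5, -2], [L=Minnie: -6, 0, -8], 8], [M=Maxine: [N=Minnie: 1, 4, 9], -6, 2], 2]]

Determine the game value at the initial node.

2

D (Minnie): min(-1, 1) = -1
E (Minnie): min(0, -9) = -9
C (Maxine): max(-1, -9) = -1
G (Minnie): min(5, -6) = -6
H (Minnie): min(7, 5, -1) = -1
F (Maxine): max(-6, -1) = -1
B (Minnie): min(-1, -1, 6) = -1
K (Minnie): min(-5, -2) = -5
L (Minnie): min(-6, 0, -8) = -8
J (Maxine): max(-5, -8, 8) = 8
N (Minnie): min(1, 4, 9) = 1
M (Maxine): max(1, -6, 2) = 2
I (Minnie): min(8, 2, 2) = 2
Root (Maxine): max(-1, 2) = 2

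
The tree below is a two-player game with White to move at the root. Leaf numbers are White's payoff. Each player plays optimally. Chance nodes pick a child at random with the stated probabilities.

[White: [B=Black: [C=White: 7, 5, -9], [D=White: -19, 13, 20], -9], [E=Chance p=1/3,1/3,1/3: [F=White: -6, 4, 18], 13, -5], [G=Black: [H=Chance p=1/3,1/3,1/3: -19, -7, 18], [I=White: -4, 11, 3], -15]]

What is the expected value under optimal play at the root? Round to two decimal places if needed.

8.67

C (White): max(7, 5, -9) = 7
D (White): max(-19, 13, 20) = 20
B (Black): min(7, 20, -9) = -9
F (White): max(-6, 4, 18) = 18
E (Chance): 1/3·18 + 1/3·13 + 1/3·-5 = 8.67
H (Chance): 1/3·-19 + 1/3·-7 + 1/3·18 = -2.67
I (White): max(-4, 11, 3) = 11
G (Black): min(-2.67, 11, -15) = -15
Root (White): max(-9, 8.67, -15) = 8.67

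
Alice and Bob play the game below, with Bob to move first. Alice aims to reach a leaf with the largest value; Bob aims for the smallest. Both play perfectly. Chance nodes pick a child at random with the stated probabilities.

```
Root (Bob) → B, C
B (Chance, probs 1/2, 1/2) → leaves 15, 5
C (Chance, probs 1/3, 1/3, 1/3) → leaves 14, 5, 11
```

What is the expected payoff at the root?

10

B (Chance): 1/2·15 + 1/2·5 = 10
C (Chance): 1/3·14 + 1/3·5 + 1/3·11 = 10
Root (Bob): min(10, 10) = 10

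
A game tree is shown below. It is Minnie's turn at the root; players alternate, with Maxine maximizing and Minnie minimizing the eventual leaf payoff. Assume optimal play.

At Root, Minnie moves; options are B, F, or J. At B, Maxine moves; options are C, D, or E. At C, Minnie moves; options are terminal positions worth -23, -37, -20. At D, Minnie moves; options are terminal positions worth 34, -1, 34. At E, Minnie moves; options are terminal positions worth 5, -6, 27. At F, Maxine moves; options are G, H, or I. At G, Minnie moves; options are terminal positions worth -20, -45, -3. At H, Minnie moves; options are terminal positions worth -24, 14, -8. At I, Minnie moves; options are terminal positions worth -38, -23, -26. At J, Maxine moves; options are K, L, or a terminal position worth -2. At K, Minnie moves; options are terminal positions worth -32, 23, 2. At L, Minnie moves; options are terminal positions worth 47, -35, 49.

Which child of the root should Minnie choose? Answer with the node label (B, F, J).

C (Minnie): min(-23, -37, -20) = -37
D (Minnie): min(34, -1, 34) = -1
E (Minnie): min(5, -6, 27) = -6
B (Maxine): max(-37, -1, -6) = -1
G (Minnie): min(-20, -45, -3) = -45
H (Minnie): min(-24, 14, -8) = -24
I (Minnie): min(-38, -23, -26) = -38
F (Maxine): max(-45, -24, -38) = -24
K (Minnie): min(-32, 23, 2) = -32
L (Minnie): min(47, -35, 49) = -35
J (Maxine): max(-32, -35, -2) = -2
Root (Minnie): min(-1, -24, -2) = -24
Minnie picks the child with the lowest value: F (value -24).

F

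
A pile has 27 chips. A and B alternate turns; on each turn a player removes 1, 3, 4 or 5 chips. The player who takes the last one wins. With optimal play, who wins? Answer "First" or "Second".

W/L table (W = player to move can force a win):
i:   0  1  2  3  4  5  6  7  8  9 10 11 12 13 14 15 16 17 18 19 20 21 22 23 24 25 26 27
     L  W  L  W  W  W  W  W  L  W  L  W  W  W  W  W  L  W  L  W  W  W  W  W  L  W  L  W
Position 27 is W, so the first player wins.

First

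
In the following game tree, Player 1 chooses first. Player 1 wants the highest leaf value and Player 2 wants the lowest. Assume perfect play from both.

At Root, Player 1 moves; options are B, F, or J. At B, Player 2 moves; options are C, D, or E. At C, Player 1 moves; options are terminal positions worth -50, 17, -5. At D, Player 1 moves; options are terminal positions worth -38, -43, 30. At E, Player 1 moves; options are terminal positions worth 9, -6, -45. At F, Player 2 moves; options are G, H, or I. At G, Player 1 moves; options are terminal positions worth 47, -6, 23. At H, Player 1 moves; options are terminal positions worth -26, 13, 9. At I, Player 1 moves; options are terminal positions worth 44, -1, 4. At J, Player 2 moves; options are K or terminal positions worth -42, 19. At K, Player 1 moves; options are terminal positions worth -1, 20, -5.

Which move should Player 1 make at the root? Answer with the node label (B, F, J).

C (Player 1): max(-50, 17, -5) = 17
D (Player 1): max(-38, -43, 30) = 30
E (Player 1): max(9, -6, -45) = 9
B (Player 2): min(17, 30, 9) = 9
G (Player 1): max(47, -6, 23) = 47
H (Player 1): max(-26, 13, 9) = 13
I (Player 1): max(44, -1, 4) = 44
F (Player 2): min(47, 13, 44) = 13
K (Player 1): max(-1, 20, -5) = 20
J (Player 2): min(20, -42, 19) = -42
Root (Player 1): max(9, 13, -42) = 13
Player 1 picks the child with the highest value: F (value 13).

F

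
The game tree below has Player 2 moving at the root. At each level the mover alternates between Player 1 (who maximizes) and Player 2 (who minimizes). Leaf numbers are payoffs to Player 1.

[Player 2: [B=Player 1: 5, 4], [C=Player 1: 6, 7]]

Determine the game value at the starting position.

5

B (Player 1): max(5, 4) = 5
C (Player 1): max(6, 7) = 7
Root (Player 2): min(5, 7) = 5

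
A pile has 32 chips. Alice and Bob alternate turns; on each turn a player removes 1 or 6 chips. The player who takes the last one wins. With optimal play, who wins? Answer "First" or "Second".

W/L table (W = player to move can force a win):
i:   0  1  2  3  4  5  6  7  8  9 10 11 12 13 14 15 16 17 18 19 20 21 22 23 24 25 26 27 28 29 30 31 32
     L  W  L  W  L  W  W  L  W  L  W  L  W  W  L  W  L  W  L  W  W  L  W  L  W  L  W  W  L  W  L  W  L
Position 32 is L, so the second player wins.

Second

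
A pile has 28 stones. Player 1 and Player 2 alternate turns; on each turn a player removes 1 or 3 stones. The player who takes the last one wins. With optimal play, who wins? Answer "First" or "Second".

Second

i:   0  1  2  3  4  5  6  7  8  9 10 11 12 13 14 15 16 17 18 19 20 21 22 23 24 25 26 27 28
     L  W  L  W  L  W  L  W  L  W  L  W  L  W  L  W  L  W  L  W  L  W  L  W  L  W  L  W  L
Position 28 is L, so the second player wins.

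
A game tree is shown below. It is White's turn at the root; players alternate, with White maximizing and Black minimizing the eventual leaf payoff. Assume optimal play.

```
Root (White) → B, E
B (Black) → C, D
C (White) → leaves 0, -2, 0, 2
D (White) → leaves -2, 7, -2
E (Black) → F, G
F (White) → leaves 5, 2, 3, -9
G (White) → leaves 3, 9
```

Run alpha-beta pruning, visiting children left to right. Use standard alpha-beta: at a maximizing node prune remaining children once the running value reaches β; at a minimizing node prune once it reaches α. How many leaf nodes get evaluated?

12

C [α=-∞,β=+∞]: v=2
D [α=-∞,β=2]: v=7 after child 2 ≥ β → β-cutoff, skip 1
B [α=-∞,β=+∞]: v=2
F [α=2,β=+∞]: v=5
G [α=2,β=5]: v=9
E [α=2,β=+∞]: v=5
Root [α=-∞,β=+∞]: v=5
Leaves evaluated: 12 of 13.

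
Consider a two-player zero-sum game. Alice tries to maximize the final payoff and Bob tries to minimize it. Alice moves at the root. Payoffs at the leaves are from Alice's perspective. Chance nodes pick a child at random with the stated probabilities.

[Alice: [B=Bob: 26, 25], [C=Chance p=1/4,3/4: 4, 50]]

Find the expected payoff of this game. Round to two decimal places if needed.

B (Bob): min(26, 25) = 25
C (Chance): 1/4·4 + 3/4·50 = 38.5
Root (Alice): max(25, 38.5) = 38.5

38.5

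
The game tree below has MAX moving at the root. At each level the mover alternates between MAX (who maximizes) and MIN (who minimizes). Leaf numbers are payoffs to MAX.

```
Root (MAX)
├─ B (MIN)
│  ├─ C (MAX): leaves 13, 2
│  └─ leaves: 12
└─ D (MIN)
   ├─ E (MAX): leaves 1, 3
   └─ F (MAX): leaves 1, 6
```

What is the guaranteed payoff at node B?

12

C: max(13, 2) = 13
B: min(13, 12) = 12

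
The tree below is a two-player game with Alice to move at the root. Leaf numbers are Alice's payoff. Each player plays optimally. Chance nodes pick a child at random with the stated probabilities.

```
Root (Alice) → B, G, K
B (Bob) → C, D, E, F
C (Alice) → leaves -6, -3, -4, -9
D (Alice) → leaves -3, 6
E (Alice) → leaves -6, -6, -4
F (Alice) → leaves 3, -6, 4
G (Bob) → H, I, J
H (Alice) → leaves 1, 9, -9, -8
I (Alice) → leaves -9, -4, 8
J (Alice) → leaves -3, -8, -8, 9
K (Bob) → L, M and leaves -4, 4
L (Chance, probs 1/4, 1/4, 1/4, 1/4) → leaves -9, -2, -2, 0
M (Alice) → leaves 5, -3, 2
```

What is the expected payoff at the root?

8

C (Alice): max(-6, -3, -4, -9) = -3
D (Alice): max(-3, 6) = 6
E (Alice): max(-6, -6, -4) = -4
F (Alice): max(3, -6, 4) = 4
B (Bob): min(-3, 6, -4, 4) = -4
H (Alice): max(1, 9, -9, -8) = 9
I (Alice): max(-9, -4, 8) = 8
J (Alice): max(-3, -8, -8, 9) = 9
G (Bob): min(9, 8, 9) = 8
L (Chance): 1/4·-9 + 1/4·-2 + 1/4·-2 + 1/4·0 = -3.25
M (Alice): max(5, -3, 2) = 5
K (Bob): min(-3.25, 5, -4, 4) = -4
Root (Alice): max(-4, 8, -4) = 8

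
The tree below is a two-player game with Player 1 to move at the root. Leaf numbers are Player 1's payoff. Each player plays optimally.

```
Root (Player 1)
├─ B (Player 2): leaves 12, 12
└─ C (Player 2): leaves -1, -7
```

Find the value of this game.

12

B (Player 2): min(12, 12) = 12
C (Player 2): min(-1, -7) = -7
Root (Player 1): max(12, -7) = 12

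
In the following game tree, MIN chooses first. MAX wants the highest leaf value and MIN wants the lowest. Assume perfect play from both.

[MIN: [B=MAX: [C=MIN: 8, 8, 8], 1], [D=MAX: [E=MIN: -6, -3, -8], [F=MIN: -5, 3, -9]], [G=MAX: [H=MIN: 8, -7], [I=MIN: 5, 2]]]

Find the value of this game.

C (MIN): min(8, 8, 8) = 8
B (MAX): max(8, 1) = 8
E (MIN): min(-6, -3, -8) = -8
F (MIN): min(-5, 3, -9) = -9
D (MAX): max(-8, -9) = -8
H (MIN): min(8, -7) = -7
I (MIN): min(5, 2) = 2
G (MAX): max(-7, 2) = 2
Root (MIN): min(8, -8, 2) = -8

-8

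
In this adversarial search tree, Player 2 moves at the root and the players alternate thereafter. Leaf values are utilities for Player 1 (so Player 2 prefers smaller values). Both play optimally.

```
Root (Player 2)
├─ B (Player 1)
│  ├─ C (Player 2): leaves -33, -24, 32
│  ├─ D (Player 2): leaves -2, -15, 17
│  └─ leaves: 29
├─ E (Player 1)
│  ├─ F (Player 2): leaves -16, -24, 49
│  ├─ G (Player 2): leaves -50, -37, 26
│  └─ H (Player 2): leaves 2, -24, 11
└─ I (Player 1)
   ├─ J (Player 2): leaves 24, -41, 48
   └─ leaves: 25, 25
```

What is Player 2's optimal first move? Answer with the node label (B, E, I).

C (Player 2): min(-33, -24, 32) = -33
D (Player 2): min(-2, -15, 17) = -15
B (Player 1): max(-33, -15, 29) = 29
F (Player 2): min(-16, -24, 49) = -24
G (Player 2): min(-50, -37, 26) = -50
H (Player 2): min(2, -24, 11) = -24
E (Player 1): max(-24, -50, -24) = -24
J (Player 2): min(24, -41, 48) = -41
I (Player 1): max(-41, 25, 25) = 25
Root (Player 2): min(29, -24, 25) = -24
Player 2 picks the child with the lowest value: E (value -24).

E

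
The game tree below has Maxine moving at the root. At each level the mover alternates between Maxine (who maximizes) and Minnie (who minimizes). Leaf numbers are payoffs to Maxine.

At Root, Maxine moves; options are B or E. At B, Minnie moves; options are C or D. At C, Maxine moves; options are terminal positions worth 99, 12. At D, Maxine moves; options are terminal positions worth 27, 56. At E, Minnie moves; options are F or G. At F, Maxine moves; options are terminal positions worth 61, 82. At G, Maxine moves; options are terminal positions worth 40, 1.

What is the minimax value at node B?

C: max(99, 12) = 99
D: max(27, 56) = 56
B: min(99, 56) = 56

56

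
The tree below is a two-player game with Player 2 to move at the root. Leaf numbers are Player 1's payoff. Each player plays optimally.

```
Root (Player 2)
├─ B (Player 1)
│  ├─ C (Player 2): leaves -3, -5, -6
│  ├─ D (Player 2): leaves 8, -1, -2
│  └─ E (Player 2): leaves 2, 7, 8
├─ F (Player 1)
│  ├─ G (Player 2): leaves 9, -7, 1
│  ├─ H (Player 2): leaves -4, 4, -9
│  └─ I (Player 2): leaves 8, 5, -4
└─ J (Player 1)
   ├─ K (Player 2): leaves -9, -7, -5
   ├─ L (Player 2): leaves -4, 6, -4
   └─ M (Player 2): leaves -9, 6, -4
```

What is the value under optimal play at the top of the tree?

C (Player 2): min(-3, -5, -6) = -6
D (Player 2): min(8, -1, -2) = -2
E (Player 2): min(2, 7, 8) = 2
B (Player 1): max(-6, -2, 2) = 2
G (Player 2): min(9, -7, 1) = -7
H (Player 2): min(-4, 4, -9) = -9
I (Player 2): min(8, 5, -4) = -4
F (Player 1): max(-7, -9, -4) = -4
K (Player 2): min(-9, -7, -5) = -9
L (Player 2): min(-4, 6, -4) = -4
M (Player 2): min(-9, 6, -4) = -9
J (Player 1): max(-9, -4, -9) = -4
Root (Player 2): min(2, -4, -4) = -4

-4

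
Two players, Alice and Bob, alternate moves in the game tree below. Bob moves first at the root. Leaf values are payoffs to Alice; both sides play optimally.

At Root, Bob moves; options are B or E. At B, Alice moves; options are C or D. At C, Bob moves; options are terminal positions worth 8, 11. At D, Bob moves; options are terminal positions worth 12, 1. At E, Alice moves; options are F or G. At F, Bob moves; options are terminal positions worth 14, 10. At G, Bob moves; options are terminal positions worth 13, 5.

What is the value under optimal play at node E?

10

F: min(14, 10) = 10
G: min(13, 5) = 5
E: max(10, 5) = 10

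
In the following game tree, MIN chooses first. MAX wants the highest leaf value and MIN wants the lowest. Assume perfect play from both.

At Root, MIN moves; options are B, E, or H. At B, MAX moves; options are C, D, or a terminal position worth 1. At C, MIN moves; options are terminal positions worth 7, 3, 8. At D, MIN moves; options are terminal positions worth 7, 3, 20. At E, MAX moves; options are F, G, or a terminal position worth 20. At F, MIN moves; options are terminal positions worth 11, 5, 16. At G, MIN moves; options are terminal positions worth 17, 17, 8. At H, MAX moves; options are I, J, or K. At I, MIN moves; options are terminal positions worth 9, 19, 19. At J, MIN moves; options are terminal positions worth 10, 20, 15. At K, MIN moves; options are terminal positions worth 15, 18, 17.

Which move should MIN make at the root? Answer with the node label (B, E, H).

B

C (MIN): min(7, 3, 8) = 3
D (MIN): min(7, 3, 20) = 3
B (MAX): max(3, 3, 1) = 3
F (MIN): min(11, 5, 16) = 5
G (MIN): min(17, 17, 8) = 8
E (MAX): max(5, 8, 20) = 20
I (MIN): min(9, 19, 19) = 9
J (MIN): min(10, 20, 15) = 10
K (MIN): min(15, 18, 17) = 15
H (MAX): max(9, 10, 15) = 15
Root (MIN): min(3, 20, 15) = 3
MIN picks the child with the lowest value: B (value 3).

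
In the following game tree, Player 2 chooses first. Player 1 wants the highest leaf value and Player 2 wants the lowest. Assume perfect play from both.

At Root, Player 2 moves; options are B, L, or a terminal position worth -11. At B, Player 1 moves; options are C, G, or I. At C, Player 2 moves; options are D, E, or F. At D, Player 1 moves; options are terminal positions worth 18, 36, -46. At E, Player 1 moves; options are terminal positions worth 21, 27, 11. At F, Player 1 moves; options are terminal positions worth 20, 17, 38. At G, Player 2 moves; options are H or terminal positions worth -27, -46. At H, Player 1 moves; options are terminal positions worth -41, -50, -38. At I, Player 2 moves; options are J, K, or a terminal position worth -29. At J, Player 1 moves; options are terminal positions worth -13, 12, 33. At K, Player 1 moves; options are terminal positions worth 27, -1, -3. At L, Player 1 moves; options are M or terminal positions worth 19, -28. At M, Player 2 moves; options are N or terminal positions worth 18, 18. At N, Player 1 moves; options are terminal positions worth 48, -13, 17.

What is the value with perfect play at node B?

D: max(18, 36, -46) = 36
E: max(21, 27, 11) = 27
F: max(20, 17, 38) = 38
C: min(36, 27, 38) = 27
H: max(-41, -50, -38) = -38
G: min(-38, -27, -46) = -46
J: max(-13, 12, 33) = 33
K: max(27, -1, -3) = 27
I: min(33, 27, -29) = -29
B: max(27, -46, -29) = 27

27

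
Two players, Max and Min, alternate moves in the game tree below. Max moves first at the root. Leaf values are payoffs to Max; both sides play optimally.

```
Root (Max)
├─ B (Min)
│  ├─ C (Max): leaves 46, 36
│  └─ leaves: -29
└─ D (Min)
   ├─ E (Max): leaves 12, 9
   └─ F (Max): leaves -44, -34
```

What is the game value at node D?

-34

E: max(12, 9) = 12
F: max(-44, -34) = -34
D: min(12, -34) = -34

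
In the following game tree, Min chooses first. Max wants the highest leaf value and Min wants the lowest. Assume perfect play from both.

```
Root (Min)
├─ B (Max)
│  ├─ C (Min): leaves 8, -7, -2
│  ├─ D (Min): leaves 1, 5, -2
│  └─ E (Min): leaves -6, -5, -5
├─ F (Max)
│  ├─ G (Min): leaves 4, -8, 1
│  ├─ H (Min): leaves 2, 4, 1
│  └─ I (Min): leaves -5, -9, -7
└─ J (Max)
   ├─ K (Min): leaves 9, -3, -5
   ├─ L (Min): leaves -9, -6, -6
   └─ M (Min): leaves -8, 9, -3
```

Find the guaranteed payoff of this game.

C (Min): min(8, -7, -2) = -7
D (Min): min(1, 5, -2) = -2
E (Min): min(-6, -5, -5) = -6
B (Max): max(-7, -2, -6) = -2
G (Min): min(4, -8, 1) = -8
H (Min): min(2, 4, 1) = 1
I (Min): min(-5, -9, -7) = -9
F (Max): max(-8, 1, -9) = 1
K (Min): min(9, -3, -5) = -5
L (Min): min(-9, -6, -6) = -9
M (Min): min(-8, 9, -3) = -8
J (Max): max(-5, -9, -8) = -5
Root (Min): min(-2, 1, -5) = -5

-5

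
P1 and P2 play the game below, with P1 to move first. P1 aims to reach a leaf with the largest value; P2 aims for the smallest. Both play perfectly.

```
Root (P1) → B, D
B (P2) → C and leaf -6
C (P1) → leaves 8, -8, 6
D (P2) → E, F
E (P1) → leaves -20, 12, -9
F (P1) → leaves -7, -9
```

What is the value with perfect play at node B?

C: max(8, -8, 6) = 8
B: min(8, -6) = -6

-6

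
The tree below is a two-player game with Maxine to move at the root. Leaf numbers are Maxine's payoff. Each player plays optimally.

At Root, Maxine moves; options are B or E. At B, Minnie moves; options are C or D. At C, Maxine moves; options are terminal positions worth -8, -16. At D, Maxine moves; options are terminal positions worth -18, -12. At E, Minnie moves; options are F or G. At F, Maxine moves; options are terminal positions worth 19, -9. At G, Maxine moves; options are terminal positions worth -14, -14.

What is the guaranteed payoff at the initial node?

-12

C (Maxine): max(-8, -16) = -8
D (Maxine): max(-18, -12) = -12
B (Minnie): min(-8, -12) = -12
F (Maxine): max(19, -9) = 19
G (Maxine): max(-14, -14) = -14
E (Minnie): min(19, -14) = -14
Root (Maxine): max(-12, -14) = -12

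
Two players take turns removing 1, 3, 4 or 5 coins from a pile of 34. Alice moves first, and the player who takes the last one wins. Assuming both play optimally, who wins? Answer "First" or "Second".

W/L table (W = player to move can force a win):
i:   0  1  2  3  4  5  6  7  8  9 10 11 12 13 14 15 16 17 18 19 20 21 22 23 24 25 26 27 28 29 30 31 32 33 34
     L  W  L  W  W  W  W  W  L  W  L  W  W  W  W  W  L  W  L  W  W  W  W  W  L  W  L  W  W  W  W  W  L  W  L
Position 34 is L, so the second player wins.

Second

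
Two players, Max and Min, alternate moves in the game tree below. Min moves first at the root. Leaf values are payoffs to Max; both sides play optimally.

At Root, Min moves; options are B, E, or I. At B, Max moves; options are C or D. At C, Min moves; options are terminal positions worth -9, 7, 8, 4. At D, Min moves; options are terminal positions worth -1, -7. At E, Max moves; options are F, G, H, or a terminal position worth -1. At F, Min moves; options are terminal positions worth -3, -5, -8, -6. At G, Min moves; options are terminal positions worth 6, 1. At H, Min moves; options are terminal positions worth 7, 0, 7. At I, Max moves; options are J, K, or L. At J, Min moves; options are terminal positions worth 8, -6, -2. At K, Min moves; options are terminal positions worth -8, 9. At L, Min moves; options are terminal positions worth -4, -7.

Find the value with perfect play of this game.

-7

C (Min): min(-9, 7, 8, 4) = -9
D (Min): min(-1, -7) = -7
B (Max): max(-9, -7) = -7
F (Min): min(-3, -5, -8, -6) = -8
G (Min): min(6, 1) = 1
H (Min): min(7, 0, 7) = 0
E (Max): max(-8, 1, 0, -1) = 1
J (Min): min(8, -6, -2) = -6
K (Min): min(-8, 9) = -8
L (Min): min(-4, -7) = -7
I (Max): max(-6, -8, -7) = -6
Root (Min): min(-7, 1, -6) = -7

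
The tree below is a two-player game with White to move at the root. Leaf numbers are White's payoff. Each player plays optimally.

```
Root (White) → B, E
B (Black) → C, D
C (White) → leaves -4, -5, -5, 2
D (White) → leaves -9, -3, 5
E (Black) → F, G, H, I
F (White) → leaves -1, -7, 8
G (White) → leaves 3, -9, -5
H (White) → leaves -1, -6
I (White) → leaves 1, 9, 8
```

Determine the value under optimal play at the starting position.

C (White): max(-4, -5, -5, 2) = 2
D (White): max(-9, -3, 5) = 5
B (Black): min(2, 5) = 2
F (White): max(-1, -7, 8) = 8
G (White): max(3, -9, -5) = 3
H (White): max(-1, -6) = -1
I (White): max(1, 9, 8) = 9
E (Black): min(8, 3, -1, 9) = -1
Root (White): max(2, -1) = 2

2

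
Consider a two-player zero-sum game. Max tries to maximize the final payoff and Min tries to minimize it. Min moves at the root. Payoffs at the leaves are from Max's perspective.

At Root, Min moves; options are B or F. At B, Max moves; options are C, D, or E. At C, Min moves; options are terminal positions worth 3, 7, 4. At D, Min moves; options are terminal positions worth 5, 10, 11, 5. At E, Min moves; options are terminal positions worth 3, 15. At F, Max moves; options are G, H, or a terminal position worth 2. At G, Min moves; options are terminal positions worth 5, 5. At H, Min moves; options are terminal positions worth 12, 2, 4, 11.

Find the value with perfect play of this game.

5

C (Min): min(3, 7, 4) = 3
D (Min): min(5, 10, 11, 5) = 5
E (Min): min(3, 15) = 3
B (Max): max(3, 5, 3) = 5
G (Min): min(5, 5) = 5
H (Min): min(12, 2, 4, 11) = 2
F (Max): max(5, 2, 2) = 5
Root (Min): min(5, 5) = 5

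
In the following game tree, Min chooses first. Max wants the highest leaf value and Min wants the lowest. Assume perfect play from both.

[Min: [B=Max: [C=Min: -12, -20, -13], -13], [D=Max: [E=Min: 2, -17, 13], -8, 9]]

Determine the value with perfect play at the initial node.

-13

C (Min): min(-12, -20, -13) = -20
B (Max): max(-20, -13) = -13
E (Min): min(2, -17, 13) = -17
D (Max): max(-17, -8, 9) = 9
Root (Min): min(-13, 9) = -13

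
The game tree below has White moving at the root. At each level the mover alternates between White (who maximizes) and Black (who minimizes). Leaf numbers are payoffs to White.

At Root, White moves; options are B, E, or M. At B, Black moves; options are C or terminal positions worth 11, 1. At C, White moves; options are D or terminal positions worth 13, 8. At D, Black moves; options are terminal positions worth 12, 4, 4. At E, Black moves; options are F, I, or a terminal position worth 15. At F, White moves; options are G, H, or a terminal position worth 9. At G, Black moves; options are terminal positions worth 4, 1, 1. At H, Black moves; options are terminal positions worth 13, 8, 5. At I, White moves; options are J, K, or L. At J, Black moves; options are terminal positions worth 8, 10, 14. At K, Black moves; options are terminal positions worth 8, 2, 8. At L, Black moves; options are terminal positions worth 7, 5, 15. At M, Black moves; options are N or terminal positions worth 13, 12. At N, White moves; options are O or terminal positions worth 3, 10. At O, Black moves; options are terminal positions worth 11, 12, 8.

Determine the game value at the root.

D (Black): min(12, 4, 4) = 4
C (White): max(4, 13, 8) = 13
B (Black): min(13, 11, 1) = 1
G (Black): min(4, 1, 1) = 1
H (Black): min(13, 8, 5) = 5
F (White): max(1, 5, 9) = 9
J (Black): min(8, 10, 14) = 8
K (Black): min(8, 2, 8) = 2
L (Black): min(7, 5, 15) = 5
I (White): max(8, 2, 5) = 8
E (Black): min(9, 8, 15) = 8
O (Black): min(11, 12, 8) = 8
N (White): max(8, 3, 10) = 10
M (Black): min(10, 13, 12) = 10
Root (White): max(1, 8, 10) = 10

10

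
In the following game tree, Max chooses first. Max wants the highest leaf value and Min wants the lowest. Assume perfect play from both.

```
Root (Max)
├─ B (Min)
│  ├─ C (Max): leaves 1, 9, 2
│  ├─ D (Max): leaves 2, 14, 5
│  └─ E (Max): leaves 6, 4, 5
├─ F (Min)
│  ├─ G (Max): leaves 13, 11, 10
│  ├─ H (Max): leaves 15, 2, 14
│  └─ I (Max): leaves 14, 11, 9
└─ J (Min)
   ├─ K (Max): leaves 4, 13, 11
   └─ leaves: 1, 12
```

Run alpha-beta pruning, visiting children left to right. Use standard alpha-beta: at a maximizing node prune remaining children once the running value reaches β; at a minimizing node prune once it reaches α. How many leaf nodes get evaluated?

C [α=-∞,β=+∞]: v=9
D [α=-∞,β=9]: v=14 after child 2 ≥ β → β-cutoff, skip 1
E [α=-∞,β=9]: v=6
B [α=-∞,β=+∞]: v=6
G [α=6,β=+∞]: v=13
H [α=6,β=13]: v=15 after child 1 ≥ β → β-cutoff, skip 2
I [α=6,β=13]: v=14 after child 1 ≥ β → β-cutoff, skip 2
F [α=6,β=+∞]: v=13
K [α=13,β=+∞]: v=13
J [α=13,β=+∞]: v=13 after child 1 ≤ α → α-cutoff, skip 2
Root [α=-∞,β=+∞]: v=13
Leaves evaluated: 16 of 23.

16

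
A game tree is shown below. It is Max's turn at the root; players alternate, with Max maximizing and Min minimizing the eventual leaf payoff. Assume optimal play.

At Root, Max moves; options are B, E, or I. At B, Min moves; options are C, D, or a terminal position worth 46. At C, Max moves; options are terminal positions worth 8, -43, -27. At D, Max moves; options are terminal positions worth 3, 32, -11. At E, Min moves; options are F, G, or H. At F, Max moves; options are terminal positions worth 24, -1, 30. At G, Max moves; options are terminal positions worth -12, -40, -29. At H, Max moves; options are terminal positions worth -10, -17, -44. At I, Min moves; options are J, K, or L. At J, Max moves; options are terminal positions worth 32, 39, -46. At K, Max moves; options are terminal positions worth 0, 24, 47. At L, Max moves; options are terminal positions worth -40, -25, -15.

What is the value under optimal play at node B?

C: max(8, -43, -27) = 8
D: max(3, 32, -11) = 32
B: min(8, 32, 46) = 8

8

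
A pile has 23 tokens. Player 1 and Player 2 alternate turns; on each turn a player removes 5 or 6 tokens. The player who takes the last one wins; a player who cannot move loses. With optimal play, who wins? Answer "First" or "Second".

Second

Compute winning (W) and losing (L) positions by backward induction:
i:   0  1  2  3  4  5  6  7  8  9 10 11 12 13 14 15 16 17 18 19 20 21 22 23
     L  L  L  L  L  W  W  W  W  W  W  L  L  L  L  L  W  W  W  W  W  W  L  L
Position 23 is L, so the second player wins.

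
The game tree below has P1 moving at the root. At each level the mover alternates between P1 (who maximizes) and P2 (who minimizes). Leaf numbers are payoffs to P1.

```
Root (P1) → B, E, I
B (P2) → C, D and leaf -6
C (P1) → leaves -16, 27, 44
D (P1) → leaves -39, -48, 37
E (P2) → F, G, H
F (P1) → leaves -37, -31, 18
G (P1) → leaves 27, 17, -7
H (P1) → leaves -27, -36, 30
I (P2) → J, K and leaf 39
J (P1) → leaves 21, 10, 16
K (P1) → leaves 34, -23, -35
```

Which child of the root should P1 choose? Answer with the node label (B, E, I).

I

C (P1): max(-16, 27, 44) = 44
D (P1): max(-39, -48, 37) = 37
B (P2): min(44, 37, -6) = -6
F (P1): max(-37, -31, 18) = 18
G (P1): max(27, 17, -7) = 27
H (P1): max(-27, -36, 30) = 30
E (P2): min(18, 27, 30) = 18
J (P1): max(21, 10, 16) = 21
K (P1): max(34, -23, -35) = 34
I (P2): min(21, 34, 39) = 21
Root (P1): max(-6, 18, 21) = 21
P1 picks the child with the highest value: I (value 21).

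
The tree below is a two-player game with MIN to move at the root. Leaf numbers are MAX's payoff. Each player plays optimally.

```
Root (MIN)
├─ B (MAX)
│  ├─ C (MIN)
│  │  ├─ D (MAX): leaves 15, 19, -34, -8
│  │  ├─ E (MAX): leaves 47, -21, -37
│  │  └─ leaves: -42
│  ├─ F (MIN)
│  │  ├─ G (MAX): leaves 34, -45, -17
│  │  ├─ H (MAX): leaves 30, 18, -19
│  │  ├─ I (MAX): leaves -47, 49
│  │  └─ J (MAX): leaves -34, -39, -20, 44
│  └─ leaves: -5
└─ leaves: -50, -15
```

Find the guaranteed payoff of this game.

D (MAX): max(15, 19, -34, -8) = 19
E (MAX): max(47, -21, -37) = 47
C (MIN): min(19, 47, -42) = -42
G (MAX): max(34, -45, -17) = 34
H (MAX): max(30, 18, -19) = 30
I (MAX): max(-47, 49) = 49
J (MAX): max(-34, -39, -20, 44) = 44
F (MIN): min(34, 30, 49, 44) = 30
B (MAX): max(-42, 30, -5) = 30
Root (MIN): min(30, -50, -15) = -50

-50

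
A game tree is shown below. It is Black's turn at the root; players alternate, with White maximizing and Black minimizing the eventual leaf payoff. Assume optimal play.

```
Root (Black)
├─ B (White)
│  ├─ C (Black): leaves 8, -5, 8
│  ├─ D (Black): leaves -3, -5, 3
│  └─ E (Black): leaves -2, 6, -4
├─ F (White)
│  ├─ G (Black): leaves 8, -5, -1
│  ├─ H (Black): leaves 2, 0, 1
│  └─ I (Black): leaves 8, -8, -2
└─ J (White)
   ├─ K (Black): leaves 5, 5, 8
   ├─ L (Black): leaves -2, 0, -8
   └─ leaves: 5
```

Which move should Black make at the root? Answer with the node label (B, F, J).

B

C (Black): min(8, -5, 8) = -5
D (Black): min(-3, -5, 3) = -5
E (Black): min(-2, 6, -4) = -4
B (White): max(-5, -5, -4) = -4
G (Black): min(8, -5, -1) = -5
H (Black): min(2, 0, 1) = 0
I (Black): min(8, -8, -2) = -8
F (White): max(-5, 0, -8) = 0
K (Black): min(5, 5, 8) = 5
L (Black): min(-2, 0, -8) = -8
J (White): max(5, -8, 5) = 5
Root (Black): min(-4, 0, 5) = -4
Black picks the child with the lowest value: B (value -4).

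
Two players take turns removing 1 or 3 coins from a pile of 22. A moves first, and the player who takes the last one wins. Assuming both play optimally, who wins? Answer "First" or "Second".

Second

Mark each pile size as W (mover wins) or L (mover loses):
i:   0  1  2  3  4  5  6  7  8  9 10 11 12 13 14 15 16 17 18 19 20 21 22
     L  W  L  W  L  W  L  W  L  W  L  W  L  W  L  W  L  W  L  W  L  W  L
Position 22 is L, so the second player wins.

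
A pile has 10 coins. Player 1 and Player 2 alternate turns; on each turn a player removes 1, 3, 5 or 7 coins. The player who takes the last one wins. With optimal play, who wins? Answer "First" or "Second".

i:   0  1  2  3  4  5  6  7  8  9 10
     L  W  L  W  L  W  L  W  L  W  L
Position 10 is L, so the second player wins.

Second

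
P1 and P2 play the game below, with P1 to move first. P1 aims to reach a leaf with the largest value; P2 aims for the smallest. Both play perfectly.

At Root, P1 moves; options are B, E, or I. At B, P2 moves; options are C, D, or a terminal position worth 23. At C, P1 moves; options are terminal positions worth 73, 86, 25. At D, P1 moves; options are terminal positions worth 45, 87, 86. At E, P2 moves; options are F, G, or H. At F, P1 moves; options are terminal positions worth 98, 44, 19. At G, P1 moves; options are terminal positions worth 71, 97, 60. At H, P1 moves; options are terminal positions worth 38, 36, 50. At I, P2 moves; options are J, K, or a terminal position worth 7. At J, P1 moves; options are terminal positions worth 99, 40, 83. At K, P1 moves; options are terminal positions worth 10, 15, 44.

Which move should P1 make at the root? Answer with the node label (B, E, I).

C (P1): max(73, 86, 25) = 86
D (P1): max(45, 87, 86) = 87
B (P2): min(86, 87, 23) = 23
F (P1): max(98, 44, 19) = 98
G (P1): max(71, 97, 60) = 97
H (P1): max(38, 36, 50) = 50
E (P2): min(98, 97, 50) = 50
J (P1): max(99, 40, 83) = 99
K (P1): max(10, 15, 44) = 44
I (P2): min(99, 44, 7) = 7
Root (P1): max(23, 50, 7) = 50
P1 picks the child with the highest value: E (value 50).

E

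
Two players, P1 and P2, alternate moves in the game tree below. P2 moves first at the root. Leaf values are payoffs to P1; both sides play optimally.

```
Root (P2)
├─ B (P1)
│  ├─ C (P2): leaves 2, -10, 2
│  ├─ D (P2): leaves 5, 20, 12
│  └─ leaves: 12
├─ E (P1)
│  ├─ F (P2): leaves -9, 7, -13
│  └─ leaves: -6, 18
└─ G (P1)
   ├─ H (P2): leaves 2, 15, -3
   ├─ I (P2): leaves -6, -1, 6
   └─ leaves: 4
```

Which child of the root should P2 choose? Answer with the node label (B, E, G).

G

C (P2): min(2, -10, 2) = -10
D (P2): min(5, 20, 12) = 5
B (P1): max(-10, 5, 12) = 12
F (P2): min(-9, 7, -13) = -13
E (P1): max(-13, -6, 18) = 18
H (P2): min(2, 15, -3) = -3
I (P2): min(-6, -1, 6) = -6
G (P1): max(-3, -6, 4) = 4
Root (P2): min(12, 18, 4) = 4
P2 picks the child with the lowest value: G (value 4).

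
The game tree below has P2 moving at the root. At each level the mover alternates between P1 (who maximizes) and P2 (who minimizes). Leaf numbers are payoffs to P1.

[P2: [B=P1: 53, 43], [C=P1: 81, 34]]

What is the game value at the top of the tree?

53

B (P1): max(53, 43) = 53
C (P1): max(81, 34) = 81
Root (P2): min(53, 81) = 53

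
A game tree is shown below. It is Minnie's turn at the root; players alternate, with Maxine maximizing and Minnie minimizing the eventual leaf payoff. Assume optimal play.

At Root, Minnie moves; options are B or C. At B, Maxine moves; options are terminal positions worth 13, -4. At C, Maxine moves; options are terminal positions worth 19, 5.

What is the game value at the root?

13

B (Maxine): max(13, -4) = 13
C (Maxine): max(19, 5) = 19
Root (Minnie): min(13, 19) = 13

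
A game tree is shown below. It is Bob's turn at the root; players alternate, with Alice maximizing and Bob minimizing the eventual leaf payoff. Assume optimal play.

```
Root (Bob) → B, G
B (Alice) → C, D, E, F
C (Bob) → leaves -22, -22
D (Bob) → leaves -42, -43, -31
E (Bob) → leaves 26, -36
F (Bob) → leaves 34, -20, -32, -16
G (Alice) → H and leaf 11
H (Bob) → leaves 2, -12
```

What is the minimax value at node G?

H: min(2, -12) = -12
G: max(-12, 11) = 11

11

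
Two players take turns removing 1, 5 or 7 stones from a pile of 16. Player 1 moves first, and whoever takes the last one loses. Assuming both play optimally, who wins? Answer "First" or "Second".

First

Compute winning (W) and losing (L) positions by backward induction:
i:   0  1  2  3  4  5  6  7  8  9 10 11 12 13 14 15 16
     W  L  W  L  W  L  W  L  W  L  W  L  W  L  W  L  W
Position 16 is W, so the first player wins.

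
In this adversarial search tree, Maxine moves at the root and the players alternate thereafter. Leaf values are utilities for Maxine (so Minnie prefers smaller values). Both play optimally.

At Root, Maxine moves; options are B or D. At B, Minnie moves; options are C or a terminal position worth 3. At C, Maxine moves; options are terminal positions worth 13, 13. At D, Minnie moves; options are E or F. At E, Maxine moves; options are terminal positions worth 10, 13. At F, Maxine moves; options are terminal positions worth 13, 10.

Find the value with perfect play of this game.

C (Maxine): max(13, 13) = 13
B (Minnie): min(13, 3) = 3
E (Maxine): max(10, 13) = 13
F (Maxine): max(13, 10) = 13
D (Minnie): min(13, 13) = 13
Root (Maxine): max(3, 13) = 13

13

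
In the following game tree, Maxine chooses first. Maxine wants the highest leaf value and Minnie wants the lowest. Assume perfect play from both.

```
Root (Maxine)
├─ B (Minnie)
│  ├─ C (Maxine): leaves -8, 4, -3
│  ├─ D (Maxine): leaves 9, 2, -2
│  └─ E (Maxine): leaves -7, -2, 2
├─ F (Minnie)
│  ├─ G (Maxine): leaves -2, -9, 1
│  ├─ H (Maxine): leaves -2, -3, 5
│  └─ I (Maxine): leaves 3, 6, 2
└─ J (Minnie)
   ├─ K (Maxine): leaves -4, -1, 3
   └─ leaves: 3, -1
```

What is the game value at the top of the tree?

C (Maxine): max(-8, 4, -3) = 4
D (Maxine): max(9, 2, -2) = 9
E (Maxine): max(-7, -2, 2) = 2
B (Minnie): min(4, 9, 2) = 2
G (Maxine): max(-2, -9, 1) = 1
H (Maxine): max(-2, -3, 5) = 5
I (Maxine): max(3, 6, 2) = 6
F (Minnie): min(1, 5, 6) = 1
K (Maxine): max(-4, -1, 3) = 3
J (Minnie): min(3, 3, -1) = -1
Root (Maxine): max(2, 1, -1) = 2

2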